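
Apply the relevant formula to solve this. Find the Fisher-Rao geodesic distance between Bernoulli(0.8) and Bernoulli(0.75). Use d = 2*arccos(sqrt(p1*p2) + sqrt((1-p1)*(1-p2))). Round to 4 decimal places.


Geodesic distance on Bernoulli manifold:
d(p1,p2) = 2*arccos(sqrt(p1*p2) + sqrt((1-p1)*(1-p2))).
sqrt(p1*p2) = sqrt(0.8*0.75) = 0.774597.
sqrt((1-p1)*(1-p2)) = sqrt(0.2*0.25) = 0.223607.
arg = 0.774597 + 0.223607 = 0.998203.
d = 2*arccos(0.998203) = 0.1199

0.1199


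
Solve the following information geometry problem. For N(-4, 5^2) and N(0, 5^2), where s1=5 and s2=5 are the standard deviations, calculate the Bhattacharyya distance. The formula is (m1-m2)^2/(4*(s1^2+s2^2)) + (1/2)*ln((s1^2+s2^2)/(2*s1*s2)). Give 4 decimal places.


Bhattacharyya distance between two Gaussians:
DB = (m1-m2)^2/(4*(s1^2+s2^2)) + (1/2)*ln((s1^2+s2^2)/(2*s1*s2)).
(m1-m2)^2 = (-4)^2 = 16.
s1^2+s2^2 = 25 + 25 = 50.
term1 = 16/200 = 0.08.
term2 = 0.5*ln(50/50.0) = 0.0.
DB = 0.08 + 0.0 = 0.0800

0.0800


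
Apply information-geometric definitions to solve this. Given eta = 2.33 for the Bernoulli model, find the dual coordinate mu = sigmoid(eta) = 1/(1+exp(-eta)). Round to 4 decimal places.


Dual coordinate (expectation parameter) for Bernoulli:
mu = 1/(1+exp(-eta)).
eta = 2.33.
exp(-eta) = exp(-2.33) = 0.097296.
mu = 1/(1+0.097296) = 0.9113

0.9113


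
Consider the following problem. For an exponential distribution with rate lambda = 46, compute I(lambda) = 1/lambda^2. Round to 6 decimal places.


Fisher information for exponential: I(lambda) = 1/lambda^2.
lambda = 46, lambda^2 = 2116.
I = 1/2116 = 0.000473

0.000473


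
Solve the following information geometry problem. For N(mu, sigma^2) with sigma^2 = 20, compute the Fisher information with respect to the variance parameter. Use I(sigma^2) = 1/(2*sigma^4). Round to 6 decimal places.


Fisher information for variance: I(sigma^2) = 1/(2*sigma^4).
sigma^2 = 20, so sigma^4 = 400.
I = 1/(2*400) = 1/800 = 0.001250

0.001250


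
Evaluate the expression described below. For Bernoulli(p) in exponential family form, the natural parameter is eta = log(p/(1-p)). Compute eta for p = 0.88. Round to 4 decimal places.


Natural parameter for Bernoulli: eta = log(p/(1-p)).
p = 0.88, 1-p = 0.12.
p/(1-p) = 7.333333.
eta = log(7.333333) = 1.9924

1.9924


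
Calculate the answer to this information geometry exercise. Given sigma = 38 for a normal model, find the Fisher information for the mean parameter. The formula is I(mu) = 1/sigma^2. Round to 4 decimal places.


The Fisher information for the mean of a normal distribution is I(mu) = 1/sigma^2.
sigma = 38, so sigma^2 = 1444.
I(mu) = 1/1444 = 0.0007

0.0007


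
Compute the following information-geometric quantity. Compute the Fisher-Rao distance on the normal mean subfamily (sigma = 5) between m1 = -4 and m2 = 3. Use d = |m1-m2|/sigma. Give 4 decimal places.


On the fixed-variance normal subfamily, geodesic distance = |m1-m2|/sigma.
|-4 - 3| = 7.
sigma = 5.
d = 7/5 = 1.4000

1.4000


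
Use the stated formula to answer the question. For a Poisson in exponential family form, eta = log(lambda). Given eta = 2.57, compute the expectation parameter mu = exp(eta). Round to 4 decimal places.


Expectation parameter for Poisson exponential family:
mu = exp(eta).
eta = 2.57.
mu = exp(2.57) = 13.0658

13.0658


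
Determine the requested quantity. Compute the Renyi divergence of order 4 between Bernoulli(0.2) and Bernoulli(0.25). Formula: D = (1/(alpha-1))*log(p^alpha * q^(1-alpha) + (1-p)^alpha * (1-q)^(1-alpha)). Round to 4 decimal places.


Renyi divergence of order alpha between Bernoulli distributions:
D = (1/(alpha-1))*log(p^alpha * q^(1-alpha) + (1-p)^alpha * (1-q)^(1-alpha)).
alpha = 4, p = 0.2, q = 0.25.
p^alpha * q^(1-alpha) = 0.2^4 * 0.25^-3 = 0.1024.
(1-p)^alpha * (1-q)^(1-alpha) = 0.8^4 * 0.75^-3 = 0.970904.
sum = 0.1024 + 0.970904 = 1.073304.
D = (1/3)*log(1.073304) = 0.0236

0.0236


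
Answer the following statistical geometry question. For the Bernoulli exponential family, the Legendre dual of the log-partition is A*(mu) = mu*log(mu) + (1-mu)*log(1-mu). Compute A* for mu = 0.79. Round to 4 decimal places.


Legendre transform for Bernoulli:
A*(mu) = mu*log(mu) + (1-mu)*log(1-mu).
mu = 0.79, 1-mu = 0.21.
mu*log(mu) = 0.79*log(0.79) = -0.186221.
(1-mu)*log(1-mu) = 0.21*log(0.21) = -0.327736.
A* = -0.186221 + -0.327736 = -0.5140

-0.5140


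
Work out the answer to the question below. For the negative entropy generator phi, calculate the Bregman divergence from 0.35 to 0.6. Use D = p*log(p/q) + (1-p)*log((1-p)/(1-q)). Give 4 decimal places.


Bregman divergence with negative entropy generator:
D = p*log(p/q) + (1-p)*log((1-p)/(1-q)).
p = 0.35, q = 0.6.
p*log(p/q) = 0.35*log(0.35/0.6) = -0.188649.
(1-p)*log((1-p)/(1-q)) = 0.65*log(0.65/0.4) = 0.31558.
D = -0.188649 + 0.31558 = 0.1269

0.1269


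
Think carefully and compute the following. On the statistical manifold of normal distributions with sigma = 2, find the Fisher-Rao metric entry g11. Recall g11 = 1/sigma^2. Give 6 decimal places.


For the 2-parameter normal family, the Fisher metric has:
  g11 = 1/sigma^2, g22 = 2/sigma^2.
sigma = 2, sigma^2 = 4.
g11 = 0.250000

0.250000


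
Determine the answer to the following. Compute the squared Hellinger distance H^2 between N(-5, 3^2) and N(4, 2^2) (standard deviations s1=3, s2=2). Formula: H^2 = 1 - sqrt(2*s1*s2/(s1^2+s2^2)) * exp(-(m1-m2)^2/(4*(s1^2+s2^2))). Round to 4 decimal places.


Squared Hellinger distance for Gaussians:
H^2 = 1 - sqrt(2*s1*s2/(s1^2+s2^2)) * exp(-(m1-m2)^2/(4*(s1^2+s2^2))).
s1^2 = 9, s2^2 = 4, s1^2+s2^2 = 13.
sqrt(2*3*2/(13)) = 0.960769.
(m1-m2)^2 = (-9)^2 = 81.
exp(-81/(4*13)) = exp(-1.557692) = 0.210622.
H^2 = 1 - 0.960769*0.210622 = 0.7976

0.7976


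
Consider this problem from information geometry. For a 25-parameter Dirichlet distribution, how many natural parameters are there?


Exponential family dimension calculation:
Dirichlet with 25 components has 25 natural parameters.

25


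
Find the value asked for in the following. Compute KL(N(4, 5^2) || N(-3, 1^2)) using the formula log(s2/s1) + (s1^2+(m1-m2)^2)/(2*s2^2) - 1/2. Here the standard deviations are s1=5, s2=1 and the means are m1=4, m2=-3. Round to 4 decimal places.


KL divergence between normal distributions:
KL = log(s2/s1) + (s1^2 + (m1-m2)^2)/(2*s2^2) - 1/2.
log(1/5) = -1.609438.
(5^2 + (4--3)^2)/(2*1^2) = (25 + 49)/2 = 37.0.
KL = -1.609438 + 37.0 - 0.5 = 34.8906

34.8906


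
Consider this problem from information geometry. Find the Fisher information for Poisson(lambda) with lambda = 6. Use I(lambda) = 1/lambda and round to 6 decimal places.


Fisher information for Poisson: I(lambda) = 1/lambda.
lambda = 6.
I(lambda) = 1/6 = 0.166667

0.166667


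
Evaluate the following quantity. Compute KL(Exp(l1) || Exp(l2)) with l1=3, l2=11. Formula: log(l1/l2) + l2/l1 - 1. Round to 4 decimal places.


KL divergence for exponential family:
KL = log(l1/l2) + l2/l1 - 1.
log(3/11) = -1.299283.
11/3 = 3.666667.
KL = -1.299283 + 3.666667 - 1 = 1.3674

1.3674


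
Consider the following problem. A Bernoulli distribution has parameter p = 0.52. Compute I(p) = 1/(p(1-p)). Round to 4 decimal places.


For Bernoulli(p), Fisher information is I(p) = 1/(p*(1-p)).
p = 0.52, 1-p = 0.48.
p*(1-p) = 0.2496.
I(p) = 1/0.2496 = 4.0064

4.0064


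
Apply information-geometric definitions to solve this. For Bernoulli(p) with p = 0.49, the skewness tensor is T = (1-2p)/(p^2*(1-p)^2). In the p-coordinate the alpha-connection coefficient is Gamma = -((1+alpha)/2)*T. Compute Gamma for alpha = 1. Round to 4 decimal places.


Skewness (Amari-Chentsov) tensor: T = (1-2p)/(p^2*(1-p)^2).
p = 0.49, 1-2p = 0.02, p^2 = 0.2401, (1-p)^2 = 0.2601.
T = 0.02/(0.2401 * 0.2601) = 0.320256.
In the p-coordinate, Gamma^(alpha) = Gamma^(0) - (alpha/2)*T with Gamma^(0) = (1/2)*g'(p) = -T/2,
so Gamma^(alpha) = -((1+alpha)/2)*T.
alpha = 1, -(1+alpha)/2 = -1.0.
Gamma = -1.0 * 0.320256 = -0.3203

-0.3203


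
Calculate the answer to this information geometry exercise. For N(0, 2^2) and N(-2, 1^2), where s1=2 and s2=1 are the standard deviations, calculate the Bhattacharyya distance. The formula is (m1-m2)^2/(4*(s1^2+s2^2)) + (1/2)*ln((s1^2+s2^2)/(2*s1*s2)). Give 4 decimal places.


Bhattacharyya distance between two Gaussians:
DB = (m1-m2)^2/(4*(s1^2+s2^2)) + (1/2)*ln((s1^2+s2^2)/(2*s1*s2)).
(m1-m2)^2 = (2)^2 = 4.
s1^2+s2^2 = 4 + 1 = 5.
term1 = 4/20 = 0.2.
term2 = 0.5*ln(5/4.0) = 0.111572.
DB = 0.2 + 0.111572 = 0.3116

0.3116


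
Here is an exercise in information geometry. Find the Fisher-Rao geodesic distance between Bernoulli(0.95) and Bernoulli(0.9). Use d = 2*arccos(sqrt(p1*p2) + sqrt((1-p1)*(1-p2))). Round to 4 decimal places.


Geodesic distance on Bernoulli manifold:
d(p1,p2) = 2*arccos(sqrt(p1*p2) + sqrt((1-p1)*(1-p2))).
sqrt(p1*p2) = sqrt(0.95*0.9) = 0.924662.
sqrt((1-p1)*(1-p2)) = sqrt(0.05*0.1) = 0.070711.
arg = 0.924662 + 0.070711 = 0.995373.
d = 2*arccos(0.995373) = 0.1925

0.1925


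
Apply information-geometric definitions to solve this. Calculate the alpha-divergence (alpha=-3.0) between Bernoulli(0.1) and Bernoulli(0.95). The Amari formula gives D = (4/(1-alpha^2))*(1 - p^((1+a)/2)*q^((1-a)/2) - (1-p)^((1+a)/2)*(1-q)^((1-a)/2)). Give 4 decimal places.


Amari alpha-divergence:
D = (4/(1-alpha^2))*(1 - p^((1+a)/2)*q^((1-a)/2) - (1-p)^((1+a)/2)*(1-q)^((1-a)/2)).
alpha = -3.0, p = 0.1, q = 0.95.
e1 = (1+alpha)/2 = -1.0, e2 = (1-alpha)/2 = 2.0.
t1 = p^e1 * q^e2 = 0.1^-1.0 * 0.95^2.0 = 9.025.
t2 = (1-p)^e1 * (1-q)^e2 = 0.9^-1.0 * 0.05^2.0 = 0.002778.
4/(1-alpha^2) = -0.5.
D = -0.5*(1 - 9.025 - 0.002778) = 4.0139

4.0139


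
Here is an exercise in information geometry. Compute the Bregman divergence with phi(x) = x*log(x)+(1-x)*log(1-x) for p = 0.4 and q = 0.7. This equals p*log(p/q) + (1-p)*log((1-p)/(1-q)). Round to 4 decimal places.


Bregman divergence with negative entropy generator:
D = p*log(p/q) + (1-p)*log((1-p)/(1-q)).
p = 0.4, q = 0.7.
p*log(p/q) = 0.4*log(0.4/0.7) = -0.223846.
(1-p)*log((1-p)/(1-q)) = 0.6*log(0.6/0.3) = 0.415888.
D = -0.223846 + 0.415888 = 0.1920

0.1920


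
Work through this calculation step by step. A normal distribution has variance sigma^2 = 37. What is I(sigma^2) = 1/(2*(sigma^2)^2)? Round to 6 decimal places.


Fisher information for variance: I(sigma^2) = 1/(2*sigma^4).
sigma^2 = 37, so sigma^4 = 1369.
I = 1/(2*1369) = 1/2738 = 0.000365

0.000365


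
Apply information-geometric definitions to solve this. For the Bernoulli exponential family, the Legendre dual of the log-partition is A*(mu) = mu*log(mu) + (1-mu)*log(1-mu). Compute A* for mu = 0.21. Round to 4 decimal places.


Legendre transform for Bernoulli:
A*(mu) = mu*log(mu) + (1-mu)*log(1-mu).
mu = 0.21, 1-mu = 0.79.
mu*log(mu) = 0.21*log(0.21) = -0.327736.
(1-mu)*log(1-mu) = 0.79*log(0.79) = -0.186221.
A* = -0.327736 + -0.186221 = -0.5140

-0.5140


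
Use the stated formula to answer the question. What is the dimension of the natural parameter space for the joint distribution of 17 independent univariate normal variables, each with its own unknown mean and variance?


Exponential family dimension calculation:
Each univariate normal has two natural parameters (mu/sigma^2 and -1/(2 sigma^2)).
With 17 independent components, dim = 2 * 17 = 34.

34


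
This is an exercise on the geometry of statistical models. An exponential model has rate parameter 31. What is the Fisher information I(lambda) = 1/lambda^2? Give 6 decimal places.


Fisher information for exponential: I(lambda) = 1/lambda^2.
lambda = 31, lambda^2 = 961.
I = 1/961 = 0.001041

0.001041


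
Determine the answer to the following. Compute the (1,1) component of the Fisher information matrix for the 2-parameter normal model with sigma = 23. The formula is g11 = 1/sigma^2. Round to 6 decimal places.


For the 2-parameter normal family, the Fisher metric has:
  g11 = 1/sigma^2, g22 = 2/sigma^2.
sigma = 23, sigma^2 = 529.
g11 = 0.001890

0.001890


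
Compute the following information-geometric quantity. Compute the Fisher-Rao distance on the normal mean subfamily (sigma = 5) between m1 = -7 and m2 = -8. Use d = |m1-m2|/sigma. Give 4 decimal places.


On the fixed-variance normal subfamily, geodesic distance = |m1-m2|/sigma.
|-7 - -8| = 1.
sigma = 5.
d = 1/5 = 0.2000

0.2000


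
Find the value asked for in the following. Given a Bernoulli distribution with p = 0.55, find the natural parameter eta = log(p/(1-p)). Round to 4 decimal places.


Natural parameter for Bernoulli: eta = log(p/(1-p)).
p = 0.55, 1-p = 0.45.
p/(1-p) = 1.222222.
eta = log(1.222222) = 0.2007

0.2007


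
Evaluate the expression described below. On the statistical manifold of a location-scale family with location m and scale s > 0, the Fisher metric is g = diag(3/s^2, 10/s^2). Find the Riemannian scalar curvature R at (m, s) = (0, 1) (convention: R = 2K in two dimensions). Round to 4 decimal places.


The metric has the form g = (A dm^2 + B ds^2)/s^2 with A = 3, B = 10.
Substitute u = sqrt(A/B)*m: g = B*(du^2 + ds^2)/s^2, i.e. B times the
Poincare upper half-plane metric, which has constant Gaussian curvature -1.
Scaling a 2D metric by a constant c divides the Gaussian curvature by c,
so K = -1/B = -1/(10) = -0.1000 everywhere (the point (m, s) = (0, 1) is irrelevant:
the curvature is constant).
Scalar curvature in dimension 2: R = 2K = -2/(10) = -0.2000.

-0.2000


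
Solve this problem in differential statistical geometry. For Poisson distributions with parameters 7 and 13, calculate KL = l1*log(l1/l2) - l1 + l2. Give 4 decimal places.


KL divergence for Poisson:
KL = l1*log(l1/l2) - l1 + l2.
l1 = 7, l2 = 13.
log(7/13) = -0.619039.
l1*log(l1/l2) = 7 * -0.619039 = -4.333274.
KL = -4.333274 - 7 + 13 = 1.6667

1.6667


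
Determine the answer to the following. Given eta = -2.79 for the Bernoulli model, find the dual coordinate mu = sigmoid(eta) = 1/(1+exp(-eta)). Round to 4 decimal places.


Dual coordinate (expectation parameter) for Bernoulli:
mu = 1/(1+exp(-eta)).
eta = -2.79.
exp(-eta) = exp(2.79) = 16.28102.
mu = 1/(1+16.28102) = 0.0579

0.0579


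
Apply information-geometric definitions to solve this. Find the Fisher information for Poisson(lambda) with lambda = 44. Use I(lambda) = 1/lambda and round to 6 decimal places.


Fisher information for Poisson: I(lambda) = 1/lambda.
lambda = 44.
I(lambda) = 1/44 = 0.022727

0.022727


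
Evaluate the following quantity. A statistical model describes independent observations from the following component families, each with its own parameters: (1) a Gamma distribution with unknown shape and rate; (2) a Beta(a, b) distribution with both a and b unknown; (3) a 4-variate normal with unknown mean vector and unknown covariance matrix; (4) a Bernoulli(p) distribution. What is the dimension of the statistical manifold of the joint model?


The dimension of a statistical manifold equals the number of free
(independent) real parameters of the model. For a product of independent
blocks the parameter counts add.
- Gamma (shape, rate): 2.
- Beta (a, b): 2.
- 4-variate normal: 4 (mean) + 4*5/2 = 10 (symmetric covariance) = 14.
- Bernoulli (p): 1.
Total = 2 + 2 + 14 + 1 = 19.
Dimension = 19

19


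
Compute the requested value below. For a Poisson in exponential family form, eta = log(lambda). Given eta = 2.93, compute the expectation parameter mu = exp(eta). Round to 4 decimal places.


Expectation parameter for Poisson exponential family:
mu = exp(eta).
eta = 2.93.
mu = exp(2.93) = 18.7276

18.7276


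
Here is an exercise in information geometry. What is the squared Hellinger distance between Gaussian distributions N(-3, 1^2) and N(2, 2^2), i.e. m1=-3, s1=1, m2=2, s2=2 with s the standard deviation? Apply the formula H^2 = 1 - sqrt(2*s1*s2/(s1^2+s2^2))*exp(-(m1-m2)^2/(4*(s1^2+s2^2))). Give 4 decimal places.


Squared Hellinger distance for Gaussians:
H^2 = 1 - sqrt(2*s1*s2/(s1^2+s2^2)) * exp(-(m1-m2)^2/(4*(s1^2+s2^2))).
s1^2 = 1, s2^2 = 4, s1^2+s2^2 = 5.
sqrt(2*1*2/(5)) = 0.894427.
(m1-m2)^2 = (-5)^2 = 25.
exp(-25/(4*5)) = exp(-1.25) = 0.286505.
H^2 = 1 - 0.894427*0.286505 = 0.7437

0.7437


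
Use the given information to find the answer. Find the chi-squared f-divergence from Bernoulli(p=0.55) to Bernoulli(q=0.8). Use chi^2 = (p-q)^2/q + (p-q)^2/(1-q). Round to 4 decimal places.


Chi-squared divergence between Bernoulli distributions:
chi^2 = (p-q)^2/q + (p-q)^2/(1-q).
p = 0.55, q = 0.8, p-q = -0.25.
(p-q)^2 = 0.0625.
term1 = 0.0625/0.8 = 0.078125.
term2 = 0.0625/0.2 = 0.3125.
chi^2 = 0.078125 + 0.3125 = 0.3906

0.3906


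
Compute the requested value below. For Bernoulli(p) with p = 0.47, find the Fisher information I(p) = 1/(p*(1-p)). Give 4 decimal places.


For Bernoulli(p), Fisher information is I(p) = 1/(p*(1-p)).
p = 0.47, 1-p = 0.53.
p*(1-p) = 0.2491.
I(p) = 1/0.2491 = 4.0145

4.0145


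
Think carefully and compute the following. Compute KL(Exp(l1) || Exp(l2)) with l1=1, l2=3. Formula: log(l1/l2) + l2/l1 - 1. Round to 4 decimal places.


KL divergence for exponential family:
KL = log(l1/l2) + l2/l1 - 1.
log(1/3) = -1.098612.
3/1 = 3.0.
KL = -1.098612 + 3.0 - 1 = 0.9014

0.9014


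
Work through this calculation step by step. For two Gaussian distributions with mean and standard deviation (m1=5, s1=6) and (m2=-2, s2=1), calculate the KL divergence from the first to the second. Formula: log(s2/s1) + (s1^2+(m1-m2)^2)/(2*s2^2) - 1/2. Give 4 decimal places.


KL divergence between normal distributions:
KL = log(s2/s1) + (s1^2 + (m1-m2)^2)/(2*s2^2) - 1/2.
log(1/6) = -1.791759.
(6^2 + (5--2)^2)/(2*1^2) = (36 + 49)/2 = 42.5.
KL = -1.791759 + 42.5 - 0.5 = 40.2082

40.2082


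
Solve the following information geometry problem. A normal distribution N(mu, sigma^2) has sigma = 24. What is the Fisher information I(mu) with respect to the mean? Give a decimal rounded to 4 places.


The Fisher information for the mean of a normal distribution is I(mu) = 1/sigma^2.
sigma = 24, so sigma^2 = 576.
I(mu) = 1/576 = 0.0017

0.0017


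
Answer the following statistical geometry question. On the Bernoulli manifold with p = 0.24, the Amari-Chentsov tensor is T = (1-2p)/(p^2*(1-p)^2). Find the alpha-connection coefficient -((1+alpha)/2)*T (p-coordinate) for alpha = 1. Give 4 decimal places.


Skewness (Amari-Chentsov) tensor: T = (1-2p)/(p^2*(1-p)^2).
p = 0.24, 1-2p = 0.52, p^2 = 0.0576, (1-p)^2 = 0.5776.
T = 0.52/(0.0576 * 0.5776) = 15.629809.
In the p-coordinate, Gamma^(alpha) = Gamma^(0) - (alpha/2)*T with Gamma^(0) = (1/2)*g'(p) = -T/2,
so Gamma^(alpha) = -((1+alpha)/2)*T.
alpha = 1, -(1+alpha)/2 = -1.0.
Gamma = -1.0 * 15.629809 = -15.6298

-15.6298


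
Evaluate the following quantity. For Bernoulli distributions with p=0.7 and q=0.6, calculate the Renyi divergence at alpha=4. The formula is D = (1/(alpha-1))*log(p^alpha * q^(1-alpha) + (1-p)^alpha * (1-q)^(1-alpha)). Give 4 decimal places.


Renyi divergence of order alpha between Bernoulli distributions:
D = (1/(alpha-1))*log(p^alpha * q^(1-alpha) + (1-p)^alpha * (1-q)^(1-alpha)).
alpha = 4, p = 0.7, q = 0.6.
p^alpha * q^(1-alpha) = 0.7^4 * 0.6^-3 = 1.111574.
(1-p)^alpha * (1-q)^(1-alpha) = 0.3^4 * 0.4^-3 = 0.126563.
sum = 1.111574 + 0.126563 = 1.238137.
D = (1/3)*log(1.238137) = 0.0712

0.0712


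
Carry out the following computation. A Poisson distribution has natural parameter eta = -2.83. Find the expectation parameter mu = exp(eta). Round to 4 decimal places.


Expectation parameter for Poisson exponential family:
mu = exp(eta).
eta = -2.83.
mu = exp(-2.83) = 0.0590

0.0590


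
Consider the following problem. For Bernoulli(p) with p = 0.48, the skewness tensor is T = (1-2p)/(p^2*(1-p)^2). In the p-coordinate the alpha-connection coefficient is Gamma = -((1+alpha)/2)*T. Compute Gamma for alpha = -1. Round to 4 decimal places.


Skewness (Amari-Chentsov) tensor: T = (1-2p)/(p^2*(1-p)^2).
p = 0.48, 1-2p = 0.04, p^2 = 0.2304, (1-p)^2 = 0.2704.
T = 0.04/(0.2304 * 0.2704) = 0.642053.
In the p-coordinate, Gamma^(alpha) = Gamma^(0) - (alpha/2)*T with Gamma^(0) = (1/2)*g'(p) = -T/2,
so Gamma^(alpha) = -((1+alpha)/2)*T.
alpha = -1, -(1+alpha)/2 = 0.0.
Gamma = 0.0 * 0.642053 = 0.0000

0.0000


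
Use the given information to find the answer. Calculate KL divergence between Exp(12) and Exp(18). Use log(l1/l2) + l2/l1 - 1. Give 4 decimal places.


KL divergence for exponential family:
KL = log(l1/l2) + l2/l1 - 1.
log(12/18) = -0.405465.
18/12 = 1.5.
KL = -0.405465 + 1.5 - 1 = 0.0945

0.0945


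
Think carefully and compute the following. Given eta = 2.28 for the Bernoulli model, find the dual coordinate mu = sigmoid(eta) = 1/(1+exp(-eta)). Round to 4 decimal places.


Dual coordinate (expectation parameter) for Bernoulli:
mu = 1/(1+exp(-eta)).
eta = 2.28.
exp(-eta) = exp(-2.28) = 0.102284.
mu = 1/(1+0.102284) = 0.9072

0.9072


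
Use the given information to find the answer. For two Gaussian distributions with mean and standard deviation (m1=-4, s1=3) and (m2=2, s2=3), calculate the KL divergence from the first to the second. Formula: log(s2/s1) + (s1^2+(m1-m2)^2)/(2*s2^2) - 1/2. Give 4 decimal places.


KL divergence between normal distributions:
KL = log(s2/s1) + (s1^2 + (m1-m2)^2)/(2*s2^2) - 1/2.
log(3/3) = 0.0.
(3^2 + (-4-2)^2)/(2*3^2) = (9 + 36)/18 = 2.5.
KL = 0.0 + 2.5 - 0.5 = 2.0000

2.0000


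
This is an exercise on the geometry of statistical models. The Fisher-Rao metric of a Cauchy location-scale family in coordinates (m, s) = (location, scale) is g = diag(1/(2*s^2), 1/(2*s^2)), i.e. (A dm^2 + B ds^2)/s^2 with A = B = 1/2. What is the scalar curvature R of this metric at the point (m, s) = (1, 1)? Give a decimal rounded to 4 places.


The metric has the form g = (A dm^2 + B ds^2)/s^2 with A = 1/2, B = 1/2.
Substitute u = sqrt(A/B)*m: g = B*(du^2 + ds^2)/s^2, i.e. B times the
Poincare upper half-plane metric, which has constant Gaussian curvature -1.
Scaling a 2D metric by a constant c divides the Gaussian curvature by c,
so K = -1/B = -1/(1/2) = -2.0000 everywhere (the point (m, s) = (1, 1) is irrelevant:
the curvature is constant).
Scalar curvature in dimension 2: R = 2K = -2/(1/2) = -4.0000.

-4.0000


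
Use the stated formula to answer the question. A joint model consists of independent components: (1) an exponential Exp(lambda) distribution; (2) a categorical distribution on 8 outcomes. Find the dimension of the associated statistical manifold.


The dimension of a statistical manifold equals the number of free
(independent) real parameters of the model. For a product of independent
blocks the parameter counts add.
- exponential (lambda): 1.
- categorical on 8 outcomes (probabilities sum to 1): 8-1 = 7.
Total = 1 + 7 = 8.
Dimension = 8

8


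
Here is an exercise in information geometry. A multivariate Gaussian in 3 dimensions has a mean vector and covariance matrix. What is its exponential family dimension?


Exponential family dimension calculation:
For 3-dim MVN: mean has 3 params, covariance has 3*4/2 = 6 unique entries.
Total dim = 3 + 6 = 9.

9


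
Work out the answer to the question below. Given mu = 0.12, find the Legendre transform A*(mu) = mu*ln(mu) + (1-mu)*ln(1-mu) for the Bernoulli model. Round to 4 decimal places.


Legendre transform for Bernoulli:
A*(mu) = mu*log(mu) + (1-mu)*log(1-mu).
mu = 0.12, 1-mu = 0.88.
mu*log(mu) = 0.12*log(0.12) = -0.254432.
(1-mu)*log(1-mu) = 0.88*log(0.88) = -0.112493.
A* = -0.254432 + -0.112493 = -0.3669

-0.3669


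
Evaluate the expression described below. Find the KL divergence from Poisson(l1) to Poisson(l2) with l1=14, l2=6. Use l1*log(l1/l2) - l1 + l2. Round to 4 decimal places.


KL divergence for Poisson:
KL = l1*log(l1/l2) - l1 + l2.
l1 = 14, l2 = 6.
log(14/6) = 0.847298.
l1*log(l1/l2) = 14 * 0.847298 = 11.86217.
KL = 11.86217 - 14 + 6 = 3.8622

3.8622


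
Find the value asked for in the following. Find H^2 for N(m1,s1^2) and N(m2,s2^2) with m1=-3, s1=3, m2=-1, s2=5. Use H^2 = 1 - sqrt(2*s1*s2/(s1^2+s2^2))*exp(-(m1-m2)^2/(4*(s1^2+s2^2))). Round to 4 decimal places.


Squared Hellinger distance for Gaussians:
H^2 = 1 - sqrt(2*s1*s2/(s1^2+s2^2)) * exp(-(m1-m2)^2/(4*(s1^2+s2^2))).
s1^2 = 9, s2^2 = 25, s1^2+s2^2 = 34.
sqrt(2*3*5/(34)) = 0.939336.
(m1-m2)^2 = (-2)^2 = 4.
exp(-4/(4*34)) = exp(-0.029412) = 0.971017.
H^2 = 1 - 0.939336*0.971017 = 0.0879

0.0879


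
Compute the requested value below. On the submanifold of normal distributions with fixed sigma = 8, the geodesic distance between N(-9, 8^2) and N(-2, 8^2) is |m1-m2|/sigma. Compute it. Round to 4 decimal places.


On the fixed-variance normal subfamily, geodesic distance = |m1-m2|/sigma.
|-9 - -2| = 7.
sigma = 8.
d = 7/8 = 0.8750

0.8750


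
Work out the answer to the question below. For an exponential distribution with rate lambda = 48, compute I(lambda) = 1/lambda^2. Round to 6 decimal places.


Fisher information for exponential: I(lambda) = 1/lambda^2.
lambda = 48, lambda^2 = 2304.
I = 1/2304 = 0.000434

0.000434


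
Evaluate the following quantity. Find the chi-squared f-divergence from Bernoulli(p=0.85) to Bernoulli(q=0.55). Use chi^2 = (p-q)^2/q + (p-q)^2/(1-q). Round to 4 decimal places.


Chi-squared divergence between Bernoulli distributions:
chi^2 = (p-q)^2/q + (p-q)^2/(1-q).
p = 0.85, q = 0.55, p-q = 0.3.
(p-q)^2 = 0.09.
term1 = 0.09/0.55 = 0.163636.
term2 = 0.09/0.45 = 0.2.
chi^2 = 0.163636 + 0.2 = 0.3636

0.3636


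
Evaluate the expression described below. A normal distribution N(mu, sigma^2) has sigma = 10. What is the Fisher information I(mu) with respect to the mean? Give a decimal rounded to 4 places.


The Fisher information for the mean of a normal distribution is I(mu) = 1/sigma^2.
sigma = 10, so sigma^2 = 100.
I(mu) = 1/100 = 0.0100

0.0100


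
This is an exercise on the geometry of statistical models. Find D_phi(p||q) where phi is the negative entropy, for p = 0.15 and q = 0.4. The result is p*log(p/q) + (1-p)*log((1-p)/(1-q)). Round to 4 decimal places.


Bregman divergence with negative entropy generator:
D = p*log(p/q) + (1-p)*log((1-p)/(1-q)).
p = 0.15, q = 0.4.
p*log(p/q) = 0.15*log(0.15/0.4) = -0.147124.
(1-p)*log((1-p)/(1-q)) = 0.85*log(0.85/0.6) = 0.296061.
D = -0.147124 + 0.296061 = 0.1489

0.1489


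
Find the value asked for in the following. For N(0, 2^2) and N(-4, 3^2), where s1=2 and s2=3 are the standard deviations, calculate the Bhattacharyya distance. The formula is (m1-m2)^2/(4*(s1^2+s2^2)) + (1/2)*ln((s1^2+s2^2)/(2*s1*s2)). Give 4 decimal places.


Bhattacharyya distance between two Gaussians:
DB = (m1-m2)^2/(4*(s1^2+s2^2)) + (1/2)*ln((s1^2+s2^2)/(2*s1*s2)).
(m1-m2)^2 = (4)^2 = 16.
s1^2+s2^2 = 4 + 9 = 13.
term1 = 16/52 = 0.307692.
term2 = 0.5*ln(13/12.0) = 0.040021.
DB = 0.307692 + 0.040021 = 0.3477

0.3477


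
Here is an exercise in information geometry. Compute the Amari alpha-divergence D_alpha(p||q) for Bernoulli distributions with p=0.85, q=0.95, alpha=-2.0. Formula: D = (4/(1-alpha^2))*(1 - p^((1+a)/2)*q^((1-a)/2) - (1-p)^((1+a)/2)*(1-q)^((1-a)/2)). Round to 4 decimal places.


Amari alpha-divergence:
D = (4/(1-alpha^2))*(1 - p^((1+a)/2)*q^((1-a)/2) - (1-p)^((1+a)/2)*(1-q)^((1-a)/2)).
alpha = -2.0, p = 0.85, q = 0.95.
e1 = (1+alpha)/2 = -0.5, e2 = (1-alpha)/2 = 1.5.
t1 = p^e1 * q^e2 = 0.85^-0.5 * 0.95^1.5 = 1.004329.
t2 = (1-p)^e1 * (1-q)^e2 = 0.15^-0.5 * 0.05^1.5 = 0.028868.
4/(1-alpha^2) = -1.333333.
D = -1.333333*(1 - 1.004329 - 0.028868) = 0.0443

0.0443


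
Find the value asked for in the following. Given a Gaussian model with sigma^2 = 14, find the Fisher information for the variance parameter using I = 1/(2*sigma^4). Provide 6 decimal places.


Fisher information for variance: I(sigma^2) = 1/(2*sigma^4).
sigma^2 = 14, so sigma^4 = 196.
I = 1/(2*196) = 1/392 = 0.002551

0.002551


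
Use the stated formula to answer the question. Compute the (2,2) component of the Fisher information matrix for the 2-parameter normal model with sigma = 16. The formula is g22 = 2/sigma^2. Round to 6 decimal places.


For the 2-parameter normal family, the Fisher metric has:
  g11 = 1/sigma^2, g22 = 2/sigma^2.
sigma = 16, sigma^2 = 256.
g22 = 0.007813

0.007813


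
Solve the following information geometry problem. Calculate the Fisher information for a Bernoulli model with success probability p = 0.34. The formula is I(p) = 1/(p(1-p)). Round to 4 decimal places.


For Bernoulli(p), Fisher information is I(p) = 1/(p*(1-p)).
p = 0.34, 1-p = 0.66.
p*(1-p) = 0.2244.
I(p) = 1/0.2244 = 4.4563

4.4563


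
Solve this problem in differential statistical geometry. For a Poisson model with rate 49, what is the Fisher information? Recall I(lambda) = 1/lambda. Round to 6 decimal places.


Fisher information for Poisson: I(lambda) = 1/lambda.
lambda = 49.
I(lambda) = 1/49 = 0.020408

0.020408


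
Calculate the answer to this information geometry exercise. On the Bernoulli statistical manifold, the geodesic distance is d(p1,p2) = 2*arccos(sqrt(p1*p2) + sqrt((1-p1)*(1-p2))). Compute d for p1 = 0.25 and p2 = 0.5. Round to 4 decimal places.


Geodesic distance on Bernoulli manifold:
d(p1,p2) = 2*arccos(sqrt(p1*p2) + sqrt((1-p1)*(1-p2))).
sqrt(p1*p2) = sqrt(0.25*0.5) = 0.353553.
sqrt((1-p1)*(1-p2)) = sqrt(0.75*0.5) = 0.612372.
arg = 0.353553 + 0.612372 = 0.965926.
d = 2*arccos(0.965926) = 0.5236

0.5236


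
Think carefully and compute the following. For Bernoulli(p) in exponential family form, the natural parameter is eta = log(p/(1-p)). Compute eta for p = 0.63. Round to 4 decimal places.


Natural parameter for Bernoulli: eta = log(p/(1-p)).
p = 0.63, 1-p = 0.37.
p/(1-p) = 1.702703.
eta = log(1.702703) = 0.5322

0.5322


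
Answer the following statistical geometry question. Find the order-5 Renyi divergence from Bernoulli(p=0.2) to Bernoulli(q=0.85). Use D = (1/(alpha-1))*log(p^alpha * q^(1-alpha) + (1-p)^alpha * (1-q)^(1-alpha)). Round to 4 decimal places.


Renyi divergence of order alpha between Bernoulli distributions:
D = (1/(alpha-1))*log(p^alpha * q^(1-alpha) + (1-p)^alpha * (1-q)^(1-alpha)).
alpha = 5, p = 0.2, q = 0.85.
p^alpha * q^(1-alpha) = 0.2^5 * 0.85^-4 = 0.000613.
(1-p)^alpha * (1-q)^(1-alpha) = 0.8^5 * 0.15^-4 = 647.269136.
sum = 0.000613 + 647.269136 = 647.269749.
D = (1/4)*log(647.269749) = 1.6182

1.6182


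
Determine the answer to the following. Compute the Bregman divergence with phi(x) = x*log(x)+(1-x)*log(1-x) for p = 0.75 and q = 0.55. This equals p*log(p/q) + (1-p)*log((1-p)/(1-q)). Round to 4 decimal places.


Bregman divergence with negative entropy generator:
D = p*log(p/q) + (1-p)*log((1-p)/(1-q)).
p = 0.75, q = 0.55.
p*log(p/q) = 0.75*log(0.75/0.55) = 0.232616.
(1-p)*log((1-p)/(1-q)) = 0.25*log(0.25/0.45) = -0.146947.
D = 0.232616 + -0.146947 = 0.0857

0.0857


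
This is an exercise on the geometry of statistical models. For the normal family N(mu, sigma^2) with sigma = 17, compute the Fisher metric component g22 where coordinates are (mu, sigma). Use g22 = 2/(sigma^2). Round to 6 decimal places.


For the 2-parameter normal family, the Fisher metric has:
  g11 = 1/sigma^2, g22 = 2/sigma^2.
sigma = 17, sigma^2 = 289.
g22 = 0.006920

0.006920


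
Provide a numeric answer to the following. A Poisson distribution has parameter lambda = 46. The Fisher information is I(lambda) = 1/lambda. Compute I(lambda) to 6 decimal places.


Fisher information for Poisson: I(lambda) = 1/lambda.
lambda = 46.
I(lambda) = 1/46 = 0.021739

0.021739


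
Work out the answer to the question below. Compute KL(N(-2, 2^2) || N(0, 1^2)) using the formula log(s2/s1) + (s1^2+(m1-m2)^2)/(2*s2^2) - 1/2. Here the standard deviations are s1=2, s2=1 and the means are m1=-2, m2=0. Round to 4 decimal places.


KL divergence between normal distributions:
KL = log(s2/s1) + (s1^2 + (m1-m2)^2)/(2*s2^2) - 1/2.
log(1/2) = -0.693147.
(2^2 + (-2-0)^2)/(2*1^2) = (4 + 4)/2 = 4.0.
KL = -0.693147 + 4.0 - 0.5 = 2.8069

2.8069


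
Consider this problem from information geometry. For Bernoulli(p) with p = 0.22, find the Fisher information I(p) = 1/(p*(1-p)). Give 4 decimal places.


For Bernoulli(p), Fisher information is I(p) = 1/(p*(1-p)).
p = 0.22, 1-p = 0.78.
p*(1-p) = 0.1716.
I(p) = 1/0.1716 = 5.8275

5.8275


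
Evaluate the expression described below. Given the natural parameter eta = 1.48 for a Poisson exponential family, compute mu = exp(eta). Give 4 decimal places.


Expectation parameter for Poisson exponential family:
mu = exp(eta).
eta = 1.48.
mu = exp(1.48) = 4.3929

4.3929


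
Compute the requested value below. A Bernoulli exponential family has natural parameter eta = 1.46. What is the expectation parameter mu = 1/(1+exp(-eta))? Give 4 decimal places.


Dual coordinate (expectation parameter) for Bernoulli:
mu = 1/(1+exp(-eta)).
eta = 1.46.
exp(-eta) = exp(-1.46) = 0.232236.
mu = 1/(1+0.232236) = 0.8115

0.8115


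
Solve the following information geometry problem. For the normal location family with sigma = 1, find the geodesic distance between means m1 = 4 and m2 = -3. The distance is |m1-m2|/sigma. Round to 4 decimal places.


On the fixed-variance normal subfamily, geodesic distance = |m1-m2|/sigma.
|4 - -3| = 7.
sigma = 1.
d = 7/1 = 7.0000

7.0000


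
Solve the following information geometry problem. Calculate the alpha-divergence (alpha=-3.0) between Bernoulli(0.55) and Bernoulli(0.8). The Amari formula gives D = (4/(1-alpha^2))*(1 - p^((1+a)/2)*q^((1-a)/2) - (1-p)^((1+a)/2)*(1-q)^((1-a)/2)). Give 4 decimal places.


Amari alpha-divergence:
D = (4/(1-alpha^2))*(1 - p^((1+a)/2)*q^((1-a)/2) - (1-p)^((1+a)/2)*(1-q)^((1-a)/2)).
alpha = -3.0, p = 0.55, q = 0.8.
e1 = (1+alpha)/2 = -1.0, e2 = (1-alpha)/2 = 2.0.
t1 = p^e1 * q^e2 = 0.55^-1.0 * 0.8^2.0 = 1.163636.
t2 = (1-p)^e1 * (1-q)^e2 = 0.45^-1.0 * 0.2^2.0 = 0.088889.
4/(1-alpha^2) = -0.5.
D = -0.5*(1 - 1.163636 - 0.088889) = 0.1263

0.1263


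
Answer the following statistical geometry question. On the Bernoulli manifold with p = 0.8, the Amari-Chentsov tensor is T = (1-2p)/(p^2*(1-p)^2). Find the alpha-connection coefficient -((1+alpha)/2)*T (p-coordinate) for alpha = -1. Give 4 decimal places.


Skewness (Amari-Chentsov) tensor: T = (1-2p)/(p^2*(1-p)^2).
p = 0.8, 1-2p = -0.6, p^2 = 0.64, (1-p)^2 = 0.04.
T = -0.6/(0.64 * 0.04) = -23.4375.
In the p-coordinate, Gamma^(alpha) = Gamma^(0) - (alpha/2)*T with Gamma^(0) = (1/2)*g'(p) = -T/2,
so Gamma^(alpha) = -((1+alpha)/2)*T.
alpha = -1, -(1+alpha)/2 = 0.0.
Gamma = 0.0 * -23.4375 = 0.0000

0.0000


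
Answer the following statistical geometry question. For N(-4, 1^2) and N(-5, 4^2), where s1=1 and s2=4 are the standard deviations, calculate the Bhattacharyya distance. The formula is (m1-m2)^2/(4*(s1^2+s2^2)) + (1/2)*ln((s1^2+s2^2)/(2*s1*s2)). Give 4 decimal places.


Bhattacharyya distance between two Gaussians:
DB = (m1-m2)^2/(4*(s1^2+s2^2)) + (1/2)*ln((s1^2+s2^2)/(2*s1*s2)).
(m1-m2)^2 = (1)^2 = 1.
s1^2+s2^2 = 1 + 16 = 17.
term1 = 1/68 = 0.014706.
term2 = 0.5*ln(17/8.0) = 0.376886.
DB = 0.014706 + 0.376886 = 0.3916

0.3916


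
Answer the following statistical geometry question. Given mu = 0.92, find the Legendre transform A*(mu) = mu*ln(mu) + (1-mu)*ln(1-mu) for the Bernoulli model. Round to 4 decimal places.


Legendre transform for Bernoulli:
A*(mu) = mu*log(mu) + (1-mu)*log(1-mu).
mu = 0.92, 1-mu = 0.08.
mu*log(mu) = 0.92*log(0.92) = -0.076711.
(1-mu)*log(1-mu) = 0.08*log(0.08) = -0.202058.
A* = -0.076711 + -0.202058 = -0.2788

-0.2788


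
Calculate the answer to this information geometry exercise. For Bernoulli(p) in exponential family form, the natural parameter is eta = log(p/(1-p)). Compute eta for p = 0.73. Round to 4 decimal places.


Natural parameter for Bernoulli: eta = log(p/(1-p)).
p = 0.73, 1-p = 0.27.
p/(1-p) = 2.703704.
eta = log(2.703704) = 0.9946

0.9946


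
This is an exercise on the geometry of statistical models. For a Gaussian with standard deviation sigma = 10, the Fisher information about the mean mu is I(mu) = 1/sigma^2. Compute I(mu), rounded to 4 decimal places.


The Fisher information for the mean of a normal distribution is I(mu) = 1/sigma^2.
sigma = 10, so sigma^2 = 100.
I(mu) = 1/100 = 0.0100

0.0100


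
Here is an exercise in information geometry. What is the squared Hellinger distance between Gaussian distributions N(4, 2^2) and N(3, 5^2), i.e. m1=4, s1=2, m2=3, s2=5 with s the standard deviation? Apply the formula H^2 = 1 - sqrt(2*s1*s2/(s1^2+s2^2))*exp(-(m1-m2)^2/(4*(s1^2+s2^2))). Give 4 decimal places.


Squared Hellinger distance for Gaussians:
H^2 = 1 - sqrt(2*s1*s2/(s1^2+s2^2)) * exp(-(m1-m2)^2/(4*(s1^2+s2^2))).
s1^2 = 4, s2^2 = 25, s1^2+s2^2 = 29.
sqrt(2*2*5/(29)) = 0.830455.
(m1-m2)^2 = (1)^2 = 1.
exp(-1/(4*29)) = exp(-0.008621) = 0.991416.
H^2 = 1 - 0.830455*0.991416 = 0.1767

0.1767


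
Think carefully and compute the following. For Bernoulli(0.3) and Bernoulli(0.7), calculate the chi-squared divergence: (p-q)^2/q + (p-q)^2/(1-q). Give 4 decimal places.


Chi-squared divergence between Bernoulli distributions:
chi^2 = (p-q)^2/q + (p-q)^2/(1-q).
p = 0.3, q = 0.7, p-q = -0.4.
(p-q)^2 = 0.16.
term1 = 0.16/0.7 = 0.228571.
term2 = 0.16/0.3 = 0.533333.
chi^2 = 0.228571 + 0.533333 = 0.7619

0.7619


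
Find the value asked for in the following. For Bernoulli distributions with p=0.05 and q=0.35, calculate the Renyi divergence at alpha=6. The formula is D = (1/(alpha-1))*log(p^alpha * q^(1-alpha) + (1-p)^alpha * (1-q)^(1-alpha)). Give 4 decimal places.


Renyi divergence of order alpha between Bernoulli distributions:
D = (1/(alpha-1))*log(p^alpha * q^(1-alpha) + (1-p)^alpha * (1-q)^(1-alpha)).
alpha = 6, p = 0.05, q = 0.35.
p^alpha * q^(1-alpha) = 0.05^6 * 0.35^-5 = 3e-06.
(1-p)^alpha * (1-q)^(1-alpha) = 0.95^6 * 0.65^-5 = 6.335412.
sum = 3e-06 + 6.335412 = 6.335415.
D = (1/5)*log(6.335415) = 0.3692

0.3692


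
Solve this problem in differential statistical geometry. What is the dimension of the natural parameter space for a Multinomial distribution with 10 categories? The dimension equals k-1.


Exponential family dimension calculation:
For Multinomial with k=10 categories, dim = k-1 = 9.

9


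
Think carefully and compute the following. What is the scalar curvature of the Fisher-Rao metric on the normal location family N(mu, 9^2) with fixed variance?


This family has a single free parameter, so its statistical manifold
is 1-dimensional. The Riemann curvature tensor of any 1-dimensional
Riemannian manifold vanishes identically, so R = 0.

0


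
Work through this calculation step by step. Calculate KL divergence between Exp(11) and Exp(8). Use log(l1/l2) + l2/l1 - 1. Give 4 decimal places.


KL divergence for exponential family:
KL = log(l1/l2) + l2/l1 - 1.
log(11/8) = 0.318454.
8/11 = 0.727273.
KL = 0.318454 + 0.727273 - 1 = 0.0457

0.0457


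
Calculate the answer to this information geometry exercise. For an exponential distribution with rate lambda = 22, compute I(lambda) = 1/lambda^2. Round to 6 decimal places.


Fisher information for exponential: I(lambda) = 1/lambda^2.
lambda = 22, lambda^2 = 484.
I = 1/484 = 0.002066

0.002066


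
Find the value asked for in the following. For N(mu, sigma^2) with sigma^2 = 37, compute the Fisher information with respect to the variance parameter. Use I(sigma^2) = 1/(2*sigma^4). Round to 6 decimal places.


Fisher information for variance: I(sigma^2) = 1/(2*sigma^4).
sigma^2 = 37, so sigma^4 = 1369.
I = 1/(2*1369) = 1/2738 = 0.000365

0.000365


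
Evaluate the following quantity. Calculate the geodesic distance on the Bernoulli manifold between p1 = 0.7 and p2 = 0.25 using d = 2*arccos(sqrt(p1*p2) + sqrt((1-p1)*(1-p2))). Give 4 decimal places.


Geodesic distance on Bernoulli manifold:
d(p1,p2) = 2*arccos(sqrt(p1*p2) + sqrt((1-p1)*(1-p2))).
sqrt(p1*p2) = sqrt(0.7*0.25) = 0.41833.
sqrt((1-p1)*(1-p2)) = sqrt(0.3*0.75) = 0.474342.
arg = 0.41833 + 0.474342 = 0.892672.
d = 2*arccos(0.892672) = 0.9351

0.9351


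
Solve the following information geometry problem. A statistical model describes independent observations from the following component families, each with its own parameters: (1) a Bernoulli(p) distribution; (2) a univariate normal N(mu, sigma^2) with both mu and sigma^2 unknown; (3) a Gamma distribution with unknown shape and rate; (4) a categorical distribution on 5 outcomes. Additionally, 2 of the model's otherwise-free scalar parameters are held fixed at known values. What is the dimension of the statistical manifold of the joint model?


The dimension of a statistical manifold equals the number of free
(independent) real parameters of the model. For a product of independent
blocks the parameter counts add.
- Bernoulli (p): 1.
- normal (mu, sigma^2): 2.
- Gamma (shape, rate): 2.
- categorical on 5 outcomes (probabilities sum to 1): 5-1 = 4.
Total = 1 + 2 + 2 + 4 = 9.
2 parameter(s) fixed at known values: 9 - 2 = 7.
Dimension = 7

7
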